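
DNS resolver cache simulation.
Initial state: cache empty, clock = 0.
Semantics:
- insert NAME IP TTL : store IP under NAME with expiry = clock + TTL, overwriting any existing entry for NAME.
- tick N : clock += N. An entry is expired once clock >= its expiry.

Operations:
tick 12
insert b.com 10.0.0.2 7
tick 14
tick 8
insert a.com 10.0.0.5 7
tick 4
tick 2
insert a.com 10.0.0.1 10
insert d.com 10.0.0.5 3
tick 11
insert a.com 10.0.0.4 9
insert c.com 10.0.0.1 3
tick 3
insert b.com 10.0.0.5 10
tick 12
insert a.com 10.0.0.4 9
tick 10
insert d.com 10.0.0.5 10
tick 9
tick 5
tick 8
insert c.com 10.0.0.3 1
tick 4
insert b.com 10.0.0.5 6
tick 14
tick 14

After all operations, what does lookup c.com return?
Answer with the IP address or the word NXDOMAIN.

Answer: NXDOMAIN

Derivation:
Op 1: tick 12 -> clock=12.
Op 2: insert b.com -> 10.0.0.2 (expiry=12+7=19). clock=12
Op 3: tick 14 -> clock=26. purged={b.com}
Op 4: tick 8 -> clock=34.
Op 5: insert a.com -> 10.0.0.5 (expiry=34+7=41). clock=34
Op 6: tick 4 -> clock=38.
Op 7: tick 2 -> clock=40.
Op 8: insert a.com -> 10.0.0.1 (expiry=40+10=50). clock=40
Op 9: insert d.com -> 10.0.0.5 (expiry=40+3=43). clock=40
Op 10: tick 11 -> clock=51. purged={a.com,d.com}
Op 11: insert a.com -> 10.0.0.4 (expiry=51+9=60). clock=51
Op 12: insert c.com -> 10.0.0.1 (expiry=51+3=54). clock=51
Op 13: tick 3 -> clock=54. purged={c.com}
Op 14: insert b.com -> 10.0.0.5 (expiry=54+10=64). clock=54
Op 15: tick 12 -> clock=66. purged={a.com,b.com}
Op 16: insert a.com -> 10.0.0.4 (expiry=66+9=75). clock=66
Op 17: tick 10 -> clock=76. purged={a.com}
Op 18: insert d.com -> 10.0.0.5 (expiry=76+10=86). clock=76
Op 19: tick 9 -> clock=85.
Op 20: tick 5 -> clock=90. purged={d.com}
Op 21: tick 8 -> clock=98.
Op 22: insert c.com -> 10.0.0.3 (expiry=98+1=99). clock=98
Op 23: tick 4 -> clock=102. purged={c.com}
Op 24: insert b.com -> 10.0.0.5 (expiry=102+6=108). clock=102
Op 25: tick 14 -> clock=116. purged={b.com}
Op 26: tick 14 -> clock=130.
lookup c.com: not in cache (expired or never inserted)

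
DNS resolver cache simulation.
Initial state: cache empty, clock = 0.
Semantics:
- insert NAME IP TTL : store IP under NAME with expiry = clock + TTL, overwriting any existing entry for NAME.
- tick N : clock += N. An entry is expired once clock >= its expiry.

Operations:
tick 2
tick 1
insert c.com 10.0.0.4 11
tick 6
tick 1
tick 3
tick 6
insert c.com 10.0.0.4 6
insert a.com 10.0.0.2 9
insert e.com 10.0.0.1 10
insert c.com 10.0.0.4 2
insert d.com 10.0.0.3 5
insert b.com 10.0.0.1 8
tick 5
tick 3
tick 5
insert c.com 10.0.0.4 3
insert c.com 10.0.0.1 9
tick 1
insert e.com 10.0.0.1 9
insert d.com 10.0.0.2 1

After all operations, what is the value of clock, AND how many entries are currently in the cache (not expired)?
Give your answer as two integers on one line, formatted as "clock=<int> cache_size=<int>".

Op 1: tick 2 -> clock=2.
Op 2: tick 1 -> clock=3.
Op 3: insert c.com -> 10.0.0.4 (expiry=3+11=14). clock=3
Op 4: tick 6 -> clock=9.
Op 5: tick 1 -> clock=10.
Op 6: tick 3 -> clock=13.
Op 7: tick 6 -> clock=19. purged={c.com}
Op 8: insert c.com -> 10.0.0.4 (expiry=19+6=25). clock=19
Op 9: insert a.com -> 10.0.0.2 (expiry=19+9=28). clock=19
Op 10: insert e.com -> 10.0.0.1 (expiry=19+10=29). clock=19
Op 11: insert c.com -> 10.0.0.4 (expiry=19+2=21). clock=19
Op 12: insert d.com -> 10.0.0.3 (expiry=19+5=24). clock=19
Op 13: insert b.com -> 10.0.0.1 (expiry=19+8=27). clock=19
Op 14: tick 5 -> clock=24. purged={c.com,d.com}
Op 15: tick 3 -> clock=27. purged={b.com}
Op 16: tick 5 -> clock=32. purged={a.com,e.com}
Op 17: insert c.com -> 10.0.0.4 (expiry=32+3=35). clock=32
Op 18: insert c.com -> 10.0.0.1 (expiry=32+9=41). clock=32
Op 19: tick 1 -> clock=33.
Op 20: insert e.com -> 10.0.0.1 (expiry=33+9=42). clock=33
Op 21: insert d.com -> 10.0.0.2 (expiry=33+1=34). clock=33
Final clock = 33
Final cache (unexpired): {c.com,d.com,e.com} -> size=3

Answer: clock=33 cache_size=3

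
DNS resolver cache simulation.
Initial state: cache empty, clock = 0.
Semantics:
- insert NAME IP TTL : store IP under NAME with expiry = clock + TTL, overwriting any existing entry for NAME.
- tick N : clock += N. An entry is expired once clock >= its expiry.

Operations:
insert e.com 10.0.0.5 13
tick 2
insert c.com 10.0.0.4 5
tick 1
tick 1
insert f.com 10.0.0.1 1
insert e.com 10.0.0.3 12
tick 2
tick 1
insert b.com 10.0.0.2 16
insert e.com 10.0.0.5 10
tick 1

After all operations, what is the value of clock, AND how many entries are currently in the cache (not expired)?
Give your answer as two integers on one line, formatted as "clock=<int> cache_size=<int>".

Op 1: insert e.com -> 10.0.0.5 (expiry=0+13=13). clock=0
Op 2: tick 2 -> clock=2.
Op 3: insert c.com -> 10.0.0.4 (expiry=2+5=7). clock=2
Op 4: tick 1 -> clock=3.
Op 5: tick 1 -> clock=4.
Op 6: insert f.com -> 10.0.0.1 (expiry=4+1=5). clock=4
Op 7: insert e.com -> 10.0.0.3 (expiry=4+12=16). clock=4
Op 8: tick 2 -> clock=6. purged={f.com}
Op 9: tick 1 -> clock=7. purged={c.com}
Op 10: insert b.com -> 10.0.0.2 (expiry=7+16=23). clock=7
Op 11: insert e.com -> 10.0.0.5 (expiry=7+10=17). clock=7
Op 12: tick 1 -> clock=8.
Final clock = 8
Final cache (unexpired): {b.com,e.com} -> size=2

Answer: clock=8 cache_size=2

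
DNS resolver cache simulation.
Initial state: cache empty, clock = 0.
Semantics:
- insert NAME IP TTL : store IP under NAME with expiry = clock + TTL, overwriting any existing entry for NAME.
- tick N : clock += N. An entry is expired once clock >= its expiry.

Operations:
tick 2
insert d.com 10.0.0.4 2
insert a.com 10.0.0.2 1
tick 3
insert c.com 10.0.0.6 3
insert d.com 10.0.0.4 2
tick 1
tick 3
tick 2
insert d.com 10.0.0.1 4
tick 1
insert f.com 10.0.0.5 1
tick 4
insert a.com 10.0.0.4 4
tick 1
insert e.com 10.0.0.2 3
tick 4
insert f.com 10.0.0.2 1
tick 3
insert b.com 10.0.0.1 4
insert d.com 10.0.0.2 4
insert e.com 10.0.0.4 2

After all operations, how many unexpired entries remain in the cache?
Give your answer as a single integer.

Op 1: tick 2 -> clock=2.
Op 2: insert d.com -> 10.0.0.4 (expiry=2+2=4). clock=2
Op 3: insert a.com -> 10.0.0.2 (expiry=2+1=3). clock=2
Op 4: tick 3 -> clock=5. purged={a.com,d.com}
Op 5: insert c.com -> 10.0.0.6 (expiry=5+3=8). clock=5
Op 6: insert d.com -> 10.0.0.4 (expiry=5+2=7). clock=5
Op 7: tick 1 -> clock=6.
Op 8: tick 3 -> clock=9. purged={c.com,d.com}
Op 9: tick 2 -> clock=11.
Op 10: insert d.com -> 10.0.0.1 (expiry=11+4=15). clock=11
Op 11: tick 1 -> clock=12.
Op 12: insert f.com -> 10.0.0.5 (expiry=12+1=13). clock=12
Op 13: tick 4 -> clock=16. purged={d.com,f.com}
Op 14: insert a.com -> 10.0.0.4 (expiry=16+4=20). clock=16
Op 15: tick 1 -> clock=17.
Op 16: insert e.com -> 10.0.0.2 (expiry=17+3=20). clock=17
Op 17: tick 4 -> clock=21. purged={a.com,e.com}
Op 18: insert f.com -> 10.0.0.2 (expiry=21+1=22). clock=21
Op 19: tick 3 -> clock=24. purged={f.com}
Op 20: insert b.com -> 10.0.0.1 (expiry=24+4=28). clock=24
Op 21: insert d.com -> 10.0.0.2 (expiry=24+4=28). clock=24
Op 22: insert e.com -> 10.0.0.4 (expiry=24+2=26). clock=24
Final cache (unexpired): {b.com,d.com,e.com} -> size=3

Answer: 3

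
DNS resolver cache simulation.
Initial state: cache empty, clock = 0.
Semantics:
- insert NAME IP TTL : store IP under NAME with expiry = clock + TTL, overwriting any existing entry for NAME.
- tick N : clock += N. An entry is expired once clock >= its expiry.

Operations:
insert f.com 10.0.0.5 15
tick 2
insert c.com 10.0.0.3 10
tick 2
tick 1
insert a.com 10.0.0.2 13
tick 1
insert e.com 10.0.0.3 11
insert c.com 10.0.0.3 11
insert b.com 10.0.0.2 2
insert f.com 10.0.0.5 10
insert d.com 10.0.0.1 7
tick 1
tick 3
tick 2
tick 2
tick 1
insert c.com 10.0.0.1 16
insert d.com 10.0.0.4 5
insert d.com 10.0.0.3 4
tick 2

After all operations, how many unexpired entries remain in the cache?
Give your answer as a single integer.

Op 1: insert f.com -> 10.0.0.5 (expiry=0+15=15). clock=0
Op 2: tick 2 -> clock=2.
Op 3: insert c.com -> 10.0.0.3 (expiry=2+10=12). clock=2
Op 4: tick 2 -> clock=4.
Op 5: tick 1 -> clock=5.
Op 6: insert a.com -> 10.0.0.2 (expiry=5+13=18). clock=5
Op 7: tick 1 -> clock=6.
Op 8: insert e.com -> 10.0.0.3 (expiry=6+11=17). clock=6
Op 9: insert c.com -> 10.0.0.3 (expiry=6+11=17). clock=6
Op 10: insert b.com -> 10.0.0.2 (expiry=6+2=8). clock=6
Op 11: insert f.com -> 10.0.0.5 (expiry=6+10=16). clock=6
Op 12: insert d.com -> 10.0.0.1 (expiry=6+7=13). clock=6
Op 13: tick 1 -> clock=7.
Op 14: tick 3 -> clock=10. purged={b.com}
Op 15: tick 2 -> clock=12.
Op 16: tick 2 -> clock=14. purged={d.com}
Op 17: tick 1 -> clock=15.
Op 18: insert c.com -> 10.0.0.1 (expiry=15+16=31). clock=15
Op 19: insert d.com -> 10.0.0.4 (expiry=15+5=20). clock=15
Op 20: insert d.com -> 10.0.0.3 (expiry=15+4=19). clock=15
Op 21: tick 2 -> clock=17. purged={e.com,f.com}
Final cache (unexpired): {a.com,c.com,d.com} -> size=3

Answer: 3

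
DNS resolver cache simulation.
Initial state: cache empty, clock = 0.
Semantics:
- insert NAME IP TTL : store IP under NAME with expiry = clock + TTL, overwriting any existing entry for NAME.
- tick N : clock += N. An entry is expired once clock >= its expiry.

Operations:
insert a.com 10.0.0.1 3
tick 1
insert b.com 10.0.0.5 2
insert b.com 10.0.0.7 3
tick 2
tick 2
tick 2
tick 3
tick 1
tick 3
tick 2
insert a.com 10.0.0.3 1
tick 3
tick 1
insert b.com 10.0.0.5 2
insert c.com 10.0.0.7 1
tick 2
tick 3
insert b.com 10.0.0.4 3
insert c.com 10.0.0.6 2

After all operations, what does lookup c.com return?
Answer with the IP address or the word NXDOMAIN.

Op 1: insert a.com -> 10.0.0.1 (expiry=0+3=3). clock=0
Op 2: tick 1 -> clock=1.
Op 3: insert b.com -> 10.0.0.5 (expiry=1+2=3). clock=1
Op 4: insert b.com -> 10.0.0.7 (expiry=1+3=4). clock=1
Op 5: tick 2 -> clock=3. purged={a.com}
Op 6: tick 2 -> clock=5. purged={b.com}
Op 7: tick 2 -> clock=7.
Op 8: tick 3 -> clock=10.
Op 9: tick 1 -> clock=11.
Op 10: tick 3 -> clock=14.
Op 11: tick 2 -> clock=16.
Op 12: insert a.com -> 10.0.0.3 (expiry=16+1=17). clock=16
Op 13: tick 3 -> clock=19. purged={a.com}
Op 14: tick 1 -> clock=20.
Op 15: insert b.com -> 10.0.0.5 (expiry=20+2=22). clock=20
Op 16: insert c.com -> 10.0.0.7 (expiry=20+1=21). clock=20
Op 17: tick 2 -> clock=22. purged={b.com,c.com}
Op 18: tick 3 -> clock=25.
Op 19: insert b.com -> 10.0.0.4 (expiry=25+3=28). clock=25
Op 20: insert c.com -> 10.0.0.6 (expiry=25+2=27). clock=25
lookup c.com: present, ip=10.0.0.6 expiry=27 > clock=25

Answer: 10.0.0.6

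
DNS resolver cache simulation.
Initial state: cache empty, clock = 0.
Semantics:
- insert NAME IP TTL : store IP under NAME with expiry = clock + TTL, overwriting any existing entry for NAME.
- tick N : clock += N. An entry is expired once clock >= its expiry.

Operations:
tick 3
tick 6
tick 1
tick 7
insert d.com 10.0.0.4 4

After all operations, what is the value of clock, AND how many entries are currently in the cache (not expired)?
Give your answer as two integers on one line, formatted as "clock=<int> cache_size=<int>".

Answer: clock=17 cache_size=1

Derivation:
Op 1: tick 3 -> clock=3.
Op 2: tick 6 -> clock=9.
Op 3: tick 1 -> clock=10.
Op 4: tick 7 -> clock=17.
Op 5: insert d.com -> 10.0.0.4 (expiry=17+4=21). clock=17
Final clock = 17
Final cache (unexpired): {d.com} -> size=1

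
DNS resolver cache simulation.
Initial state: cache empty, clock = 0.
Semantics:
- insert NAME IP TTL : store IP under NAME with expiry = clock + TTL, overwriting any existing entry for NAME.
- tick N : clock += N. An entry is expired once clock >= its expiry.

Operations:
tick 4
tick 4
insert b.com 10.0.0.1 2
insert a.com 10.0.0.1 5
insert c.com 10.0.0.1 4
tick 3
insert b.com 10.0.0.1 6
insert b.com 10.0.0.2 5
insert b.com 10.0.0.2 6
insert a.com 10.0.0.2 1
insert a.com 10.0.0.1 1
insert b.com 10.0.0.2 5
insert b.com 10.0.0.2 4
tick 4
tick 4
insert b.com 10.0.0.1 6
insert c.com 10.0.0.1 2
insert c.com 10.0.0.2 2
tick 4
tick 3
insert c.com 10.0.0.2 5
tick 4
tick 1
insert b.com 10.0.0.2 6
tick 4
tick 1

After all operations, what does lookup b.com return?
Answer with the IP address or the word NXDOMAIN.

Op 1: tick 4 -> clock=4.
Op 2: tick 4 -> clock=8.
Op 3: insert b.com -> 10.0.0.1 (expiry=8+2=10). clock=8
Op 4: insert a.com -> 10.0.0.1 (expiry=8+5=13). clock=8
Op 5: insert c.com -> 10.0.0.1 (expiry=8+4=12). clock=8
Op 6: tick 3 -> clock=11. purged={b.com}
Op 7: insert b.com -> 10.0.0.1 (expiry=11+6=17). clock=11
Op 8: insert b.com -> 10.0.0.2 (expiry=11+5=16). clock=11
Op 9: insert b.com -> 10.0.0.2 (expiry=11+6=17). clock=11
Op 10: insert a.com -> 10.0.0.2 (expiry=11+1=12). clock=11
Op 11: insert a.com -> 10.0.0.1 (expiry=11+1=12). clock=11
Op 12: insert b.com -> 10.0.0.2 (expiry=11+5=16). clock=11
Op 13: insert b.com -> 10.0.0.2 (expiry=11+4=15). clock=11
Op 14: tick 4 -> clock=15. purged={a.com,b.com,c.com}
Op 15: tick 4 -> clock=19.
Op 16: insert b.com -> 10.0.0.1 (expiry=19+6=25). clock=19
Op 17: insert c.com -> 10.0.0.1 (expiry=19+2=21). clock=19
Op 18: insert c.com -> 10.0.0.2 (expiry=19+2=21). clock=19
Op 19: tick 4 -> clock=23. purged={c.com}
Op 20: tick 3 -> clock=26. purged={b.com}
Op 21: insert c.com -> 10.0.0.2 (expiry=26+5=31). clock=26
Op 22: tick 4 -> clock=30.
Op 23: tick 1 -> clock=31. purged={c.com}
Op 24: insert b.com -> 10.0.0.2 (expiry=31+6=37). clock=31
Op 25: tick 4 -> clock=35.
Op 26: tick 1 -> clock=36.
lookup b.com: present, ip=10.0.0.2 expiry=37 > clock=36

Answer: 10.0.0.2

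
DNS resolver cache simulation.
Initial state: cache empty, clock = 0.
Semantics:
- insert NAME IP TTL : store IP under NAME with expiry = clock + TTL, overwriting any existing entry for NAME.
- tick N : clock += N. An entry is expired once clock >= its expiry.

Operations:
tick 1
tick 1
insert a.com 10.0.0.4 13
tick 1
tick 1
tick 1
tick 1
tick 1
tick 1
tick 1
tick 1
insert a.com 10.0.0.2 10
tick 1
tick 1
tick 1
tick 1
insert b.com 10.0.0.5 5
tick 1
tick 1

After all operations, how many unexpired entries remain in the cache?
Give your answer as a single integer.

Answer: 2

Derivation:
Op 1: tick 1 -> clock=1.
Op 2: tick 1 -> clock=2.
Op 3: insert a.com -> 10.0.0.4 (expiry=2+13=15). clock=2
Op 4: tick 1 -> clock=3.
Op 5: tick 1 -> clock=4.
Op 6: tick 1 -> clock=5.
Op 7: tick 1 -> clock=6.
Op 8: tick 1 -> clock=7.
Op 9: tick 1 -> clock=8.
Op 10: tick 1 -> clock=9.
Op 11: tick 1 -> clock=10.
Op 12: insert a.com -> 10.0.0.2 (expiry=10+10=20). clock=10
Op 13: tick 1 -> clock=11.
Op 14: tick 1 -> clock=12.
Op 15: tick 1 -> clock=13.
Op 16: tick 1 -> clock=14.
Op 17: insert b.com -> 10.0.0.5 (expiry=14+5=19). clock=14
Op 18: tick 1 -> clock=15.
Op 19: tick 1 -> clock=16.
Final cache (unexpired): {a.com,b.com} -> size=2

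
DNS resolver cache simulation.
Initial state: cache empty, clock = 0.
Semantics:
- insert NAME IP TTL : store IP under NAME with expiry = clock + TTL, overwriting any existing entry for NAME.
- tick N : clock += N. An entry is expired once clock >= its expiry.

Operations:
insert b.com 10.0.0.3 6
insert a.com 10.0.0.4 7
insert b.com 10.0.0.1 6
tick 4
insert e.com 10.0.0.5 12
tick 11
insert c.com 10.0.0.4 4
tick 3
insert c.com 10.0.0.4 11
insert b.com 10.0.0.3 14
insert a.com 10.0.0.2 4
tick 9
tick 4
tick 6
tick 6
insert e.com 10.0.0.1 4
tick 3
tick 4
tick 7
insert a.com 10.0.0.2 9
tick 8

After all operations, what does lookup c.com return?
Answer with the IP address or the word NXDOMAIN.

Answer: NXDOMAIN

Derivation:
Op 1: insert b.com -> 10.0.0.3 (expiry=0+6=6). clock=0
Op 2: insert a.com -> 10.0.0.4 (expiry=0+7=7). clock=0
Op 3: insert b.com -> 10.0.0.1 (expiry=0+6=6). clock=0
Op 4: tick 4 -> clock=4.
Op 5: insert e.com -> 10.0.0.5 (expiry=4+12=16). clock=4
Op 6: tick 11 -> clock=15. purged={a.com,b.com}
Op 7: insert c.com -> 10.0.0.4 (expiry=15+4=19). clock=15
Op 8: tick 3 -> clock=18. purged={e.com}
Op 9: insert c.com -> 10.0.0.4 (expiry=18+11=29). clock=18
Op 10: insert b.com -> 10.0.0.3 (expiry=18+14=32). clock=18
Op 11: insert a.com -> 10.0.0.2 (expiry=18+4=22). clock=18
Op 12: tick 9 -> clock=27. purged={a.com}
Op 13: tick 4 -> clock=31. purged={c.com}
Op 14: tick 6 -> clock=37. purged={b.com}
Op 15: tick 6 -> clock=43.
Op 16: insert e.com -> 10.0.0.1 (expiry=43+4=47). clock=43
Op 17: tick 3 -> clock=46.
Op 18: tick 4 -> clock=50. purged={e.com}
Op 19: tick 7 -> clock=57.
Op 20: insert a.com -> 10.0.0.2 (expiry=57+9=66). clock=57
Op 21: tick 8 -> clock=65.
lookup c.com: not in cache (expired or never inserted)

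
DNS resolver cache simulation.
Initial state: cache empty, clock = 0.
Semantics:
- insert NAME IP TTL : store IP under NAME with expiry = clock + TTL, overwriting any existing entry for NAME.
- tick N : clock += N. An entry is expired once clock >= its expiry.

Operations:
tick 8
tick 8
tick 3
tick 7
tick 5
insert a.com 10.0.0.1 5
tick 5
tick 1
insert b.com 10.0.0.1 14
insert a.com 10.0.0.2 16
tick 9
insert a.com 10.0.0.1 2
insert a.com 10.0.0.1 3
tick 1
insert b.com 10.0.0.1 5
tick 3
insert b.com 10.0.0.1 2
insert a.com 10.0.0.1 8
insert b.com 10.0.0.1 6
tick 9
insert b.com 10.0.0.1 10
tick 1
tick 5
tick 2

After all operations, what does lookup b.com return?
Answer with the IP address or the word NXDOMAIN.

Op 1: tick 8 -> clock=8.
Op 2: tick 8 -> clock=16.
Op 3: tick 3 -> clock=19.
Op 4: tick 7 -> clock=26.
Op 5: tick 5 -> clock=31.
Op 6: insert a.com -> 10.0.0.1 (expiry=31+5=36). clock=31
Op 7: tick 5 -> clock=36. purged={a.com}
Op 8: tick 1 -> clock=37.
Op 9: insert b.com -> 10.0.0.1 (expiry=37+14=51). clock=37
Op 10: insert a.com -> 10.0.0.2 (expiry=37+16=53). clock=37
Op 11: tick 9 -> clock=46.
Op 12: insert a.com -> 10.0.0.1 (expiry=46+2=48). clock=46
Op 13: insert a.com -> 10.0.0.1 (expiry=46+3=49). clock=46
Op 14: tick 1 -> clock=47.
Op 15: insert b.com -> 10.0.0.1 (expiry=47+5=52). clock=47
Op 16: tick 3 -> clock=50. purged={a.com}
Op 17: insert b.com -> 10.0.0.1 (expiry=50+2=52). clock=50
Op 18: insert a.com -> 10.0.0.1 (expiry=50+8=58). clock=50
Op 19: insert b.com -> 10.0.0.1 (expiry=50+6=56). clock=50
Op 20: tick 9 -> clock=59. purged={a.com,b.com}
Op 21: insert b.com -> 10.0.0.1 (expiry=59+10=69). clock=59
Op 22: tick 1 -> clock=60.
Op 23: tick 5 -> clock=65.
Op 24: tick 2 -> clock=67.
lookup b.com: present, ip=10.0.0.1 expiry=69 > clock=67

Answer: 10.0.0.1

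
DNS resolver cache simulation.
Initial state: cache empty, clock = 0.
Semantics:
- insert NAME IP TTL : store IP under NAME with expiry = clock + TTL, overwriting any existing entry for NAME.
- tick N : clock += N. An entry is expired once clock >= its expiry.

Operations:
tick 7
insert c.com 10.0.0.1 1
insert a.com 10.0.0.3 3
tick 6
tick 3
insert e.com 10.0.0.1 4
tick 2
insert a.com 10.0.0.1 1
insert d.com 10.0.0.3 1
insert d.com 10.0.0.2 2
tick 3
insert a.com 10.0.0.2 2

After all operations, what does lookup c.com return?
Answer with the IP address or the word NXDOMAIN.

Answer: NXDOMAIN

Derivation:
Op 1: tick 7 -> clock=7.
Op 2: insert c.com -> 10.0.0.1 (expiry=7+1=8). clock=7
Op 3: insert a.com -> 10.0.0.3 (expiry=7+3=10). clock=7
Op 4: tick 6 -> clock=13. purged={a.com,c.com}
Op 5: tick 3 -> clock=16.
Op 6: insert e.com -> 10.0.0.1 (expiry=16+4=20). clock=16
Op 7: tick 2 -> clock=18.
Op 8: insert a.com -> 10.0.0.1 (expiry=18+1=19). clock=18
Op 9: insert d.com -> 10.0.0.3 (expiry=18+1=19). clock=18
Op 10: insert d.com -> 10.0.0.2 (expiry=18+2=20). clock=18
Op 11: tick 3 -> clock=21. purged={a.com,d.com,e.com}
Op 12: insert a.com -> 10.0.0.2 (expiry=21+2=23). clock=21
lookup c.com: not in cache (expired or never inserted)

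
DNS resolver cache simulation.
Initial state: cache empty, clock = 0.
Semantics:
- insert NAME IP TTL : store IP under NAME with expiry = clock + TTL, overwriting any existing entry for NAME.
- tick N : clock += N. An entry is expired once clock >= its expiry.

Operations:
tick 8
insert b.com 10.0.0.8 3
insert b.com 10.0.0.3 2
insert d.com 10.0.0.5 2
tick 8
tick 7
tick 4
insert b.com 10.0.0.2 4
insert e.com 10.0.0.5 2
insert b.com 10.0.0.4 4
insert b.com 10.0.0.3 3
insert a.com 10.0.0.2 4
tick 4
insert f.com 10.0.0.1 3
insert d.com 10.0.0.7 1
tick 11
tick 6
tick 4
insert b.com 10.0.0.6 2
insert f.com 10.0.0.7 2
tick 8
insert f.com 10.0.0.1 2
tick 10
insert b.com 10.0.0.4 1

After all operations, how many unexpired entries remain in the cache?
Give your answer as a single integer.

Answer: 1

Derivation:
Op 1: tick 8 -> clock=8.
Op 2: insert b.com -> 10.0.0.8 (expiry=8+3=11). clock=8
Op 3: insert b.com -> 10.0.0.3 (expiry=8+2=10). clock=8
Op 4: insert d.com -> 10.0.0.5 (expiry=8+2=10). clock=8
Op 5: tick 8 -> clock=16. purged={b.com,d.com}
Op 6: tick 7 -> clock=23.
Op 7: tick 4 -> clock=27.
Op 8: insert b.com -> 10.0.0.2 (expiry=27+4=31). clock=27
Op 9: insert e.com -> 10.0.0.5 (expiry=27+2=29). clock=27
Op 10: insert b.com -> 10.0.0.4 (expiry=27+4=31). clock=27
Op 11: insert b.com -> 10.0.0.3 (expiry=27+3=30). clock=27
Op 12: insert a.com -> 10.0.0.2 (expiry=27+4=31). clock=27
Op 13: tick 4 -> clock=31. purged={a.com,b.com,e.com}
Op 14: insert f.com -> 10.0.0.1 (expiry=31+3=34). clock=31
Op 15: insert d.com -> 10.0.0.7 (expiry=31+1=32). clock=31
Op 16: tick 11 -> clock=42. purged={d.com,f.com}
Op 17: tick 6 -> clock=48.
Op 18: tick 4 -> clock=52.
Op 19: insert b.com -> 10.0.0.6 (expiry=52+2=54). clock=52
Op 20: insert f.com -> 10.0.0.7 (expiry=52+2=54). clock=52
Op 21: tick 8 -> clock=60. purged={b.com,f.com}
Op 22: insert f.com -> 10.0.0.1 (expiry=60+2=62). clock=60
Op 23: tick 10 -> clock=70. purged={f.com}
Op 24: insert b.com -> 10.0.0.4 (expiry=70+1=71). clock=70
Final cache (unexpired): {b.com} -> size=1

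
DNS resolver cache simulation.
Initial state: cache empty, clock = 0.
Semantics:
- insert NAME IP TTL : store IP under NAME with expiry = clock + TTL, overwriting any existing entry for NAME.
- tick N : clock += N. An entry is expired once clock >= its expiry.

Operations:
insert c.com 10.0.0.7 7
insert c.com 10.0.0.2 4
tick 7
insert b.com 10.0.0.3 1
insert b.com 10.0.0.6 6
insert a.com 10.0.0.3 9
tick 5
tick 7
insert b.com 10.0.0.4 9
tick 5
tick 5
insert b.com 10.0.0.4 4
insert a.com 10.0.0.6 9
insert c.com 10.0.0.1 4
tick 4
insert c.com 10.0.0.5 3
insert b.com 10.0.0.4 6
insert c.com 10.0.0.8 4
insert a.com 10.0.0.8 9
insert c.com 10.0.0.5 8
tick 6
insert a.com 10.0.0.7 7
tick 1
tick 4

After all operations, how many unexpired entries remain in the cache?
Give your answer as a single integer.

Op 1: insert c.com -> 10.0.0.7 (expiry=0+7=7). clock=0
Op 2: insert c.com -> 10.0.0.2 (expiry=0+4=4). clock=0
Op 3: tick 7 -> clock=7. purged={c.com}
Op 4: insert b.com -> 10.0.0.3 (expiry=7+1=8). clock=7
Op 5: insert b.com -> 10.0.0.6 (expiry=7+6=13). clock=7
Op 6: insert a.com -> 10.0.0.3 (expiry=7+9=16). clock=7
Op 7: tick 5 -> clock=12.
Op 8: tick 7 -> clock=19. purged={a.com,b.com}
Op 9: insert b.com -> 10.0.0.4 (expiry=19+9=28). clock=19
Op 10: tick 5 -> clock=24.
Op 11: tick 5 -> clock=29. purged={b.com}
Op 12: insert b.com -> 10.0.0.4 (expiry=29+4=33). clock=29
Op 13: insert a.com -> 10.0.0.6 (expiry=29+9=38). clock=29
Op 14: insert c.com -> 10.0.0.1 (expiry=29+4=33). clock=29
Op 15: tick 4 -> clock=33. purged={b.com,c.com}
Op 16: insert c.com -> 10.0.0.5 (expiry=33+3=36). clock=33
Op 17: insert b.com -> 10.0.0.4 (expiry=33+6=39). clock=33
Op 18: insert c.com -> 10.0.0.8 (expiry=33+4=37). clock=33
Op 19: insert a.com -> 10.0.0.8 (expiry=33+9=42). clock=33
Op 20: insert c.com -> 10.0.0.5 (expiry=33+8=41). clock=33
Op 21: tick 6 -> clock=39. purged={b.com}
Op 22: insert a.com -> 10.0.0.7 (expiry=39+7=46). clock=39
Op 23: tick 1 -> clock=40.
Op 24: tick 4 -> clock=44. purged={c.com}
Final cache (unexpired): {a.com} -> size=1

Answer: 1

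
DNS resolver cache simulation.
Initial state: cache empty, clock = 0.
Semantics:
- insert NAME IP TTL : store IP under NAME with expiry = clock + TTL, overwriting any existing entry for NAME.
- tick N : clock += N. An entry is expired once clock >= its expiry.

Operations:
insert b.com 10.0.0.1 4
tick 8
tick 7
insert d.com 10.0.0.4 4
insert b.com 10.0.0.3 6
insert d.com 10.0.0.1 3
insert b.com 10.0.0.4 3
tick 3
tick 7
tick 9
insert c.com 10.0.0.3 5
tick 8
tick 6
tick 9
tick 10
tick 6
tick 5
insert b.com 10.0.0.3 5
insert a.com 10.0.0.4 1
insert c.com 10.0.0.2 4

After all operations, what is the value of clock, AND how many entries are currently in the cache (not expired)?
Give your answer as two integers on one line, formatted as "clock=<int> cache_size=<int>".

Op 1: insert b.com -> 10.0.0.1 (expiry=0+4=4). clock=0
Op 2: tick 8 -> clock=8. purged={b.com}
Op 3: tick 7 -> clock=15.
Op 4: insert d.com -> 10.0.0.4 (expiry=15+4=19). clock=15
Op 5: insert b.com -> 10.0.0.3 (expiry=15+6=21). clock=15
Op 6: insert d.com -> 10.0.0.1 (expiry=15+3=18). clock=15
Op 7: insert b.com -> 10.0.0.4 (expiry=15+3=18). clock=15
Op 8: tick 3 -> clock=18. purged={b.com,d.com}
Op 9: tick 7 -> clock=25.
Op 10: tick 9 -> clock=34.
Op 11: insert c.com -> 10.0.0.3 (expiry=34+5=39). clock=34
Op 12: tick 8 -> clock=42. purged={c.com}
Op 13: tick 6 -> clock=48.
Op 14: tick 9 -> clock=57.
Op 15: tick 10 -> clock=67.
Op 16: tick 6 -> clock=73.
Op 17: tick 5 -> clock=78.
Op 18: insert b.com -> 10.0.0.3 (expiry=78+5=83). clock=78
Op 19: insert a.com -> 10.0.0.4 (expiry=78+1=79). clock=78
Op 20: insert c.com -> 10.0.0.2 (expiry=78+4=82). clock=78
Final clock = 78
Final cache (unexpired): {a.com,b.com,c.com} -> size=3

Answer: clock=78 cache_size=3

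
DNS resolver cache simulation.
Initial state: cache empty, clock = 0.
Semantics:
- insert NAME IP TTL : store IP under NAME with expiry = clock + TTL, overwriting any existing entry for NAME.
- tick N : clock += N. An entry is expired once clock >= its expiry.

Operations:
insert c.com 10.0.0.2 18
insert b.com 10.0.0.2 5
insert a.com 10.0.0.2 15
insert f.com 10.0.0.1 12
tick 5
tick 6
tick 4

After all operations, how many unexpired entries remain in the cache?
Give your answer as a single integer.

Op 1: insert c.com -> 10.0.0.2 (expiry=0+18=18). clock=0
Op 2: insert b.com -> 10.0.0.2 (expiry=0+5=5). clock=0
Op 3: insert a.com -> 10.0.0.2 (expiry=0+15=15). clock=0
Op 4: insert f.com -> 10.0.0.1 (expiry=0+12=12). clock=0
Op 5: tick 5 -> clock=5. purged={b.com}
Op 6: tick 6 -> clock=11.
Op 7: tick 4 -> clock=15. purged={a.com,f.com}
Final cache (unexpired): {c.com} -> size=1

Answer: 1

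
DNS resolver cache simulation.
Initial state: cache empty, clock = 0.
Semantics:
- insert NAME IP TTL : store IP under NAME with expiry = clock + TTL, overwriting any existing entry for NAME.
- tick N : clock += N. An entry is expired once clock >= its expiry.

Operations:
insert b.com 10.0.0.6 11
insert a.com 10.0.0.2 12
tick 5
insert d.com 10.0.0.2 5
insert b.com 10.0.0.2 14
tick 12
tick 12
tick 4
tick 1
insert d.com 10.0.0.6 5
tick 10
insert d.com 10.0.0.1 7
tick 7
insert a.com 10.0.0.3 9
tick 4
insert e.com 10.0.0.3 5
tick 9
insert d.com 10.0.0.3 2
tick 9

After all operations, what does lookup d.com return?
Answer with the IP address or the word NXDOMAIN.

Op 1: insert b.com -> 10.0.0.6 (expiry=0+11=11). clock=0
Op 2: insert a.com -> 10.0.0.2 (expiry=0+12=12). clock=0
Op 3: tick 5 -> clock=5.
Op 4: insert d.com -> 10.0.0.2 (expiry=5+5=10). clock=5
Op 5: insert b.com -> 10.0.0.2 (expiry=5+14=19). clock=5
Op 6: tick 12 -> clock=17. purged={a.com,d.com}
Op 7: tick 12 -> clock=29. purged={b.com}
Op 8: tick 4 -> clock=33.
Op 9: tick 1 -> clock=34.
Op 10: insert d.com -> 10.0.0.6 (expiry=34+5=39). clock=34
Op 11: tick 10 -> clock=44. purged={d.com}
Op 12: insert d.com -> 10.0.0.1 (expiry=44+7=51). clock=44
Op 13: tick 7 -> clock=51. purged={d.com}
Op 14: insert a.com -> 10.0.0.3 (expiry=51+9=60). clock=51
Op 15: tick 4 -> clock=55.
Op 16: insert e.com -> 10.0.0.3 (expiry=55+5=60). clock=55
Op 17: tick 9 -> clock=64. purged={a.com,e.com}
Op 18: insert d.com -> 10.0.0.3 (expiry=64+2=66). clock=64
Op 19: tick 9 -> clock=73. purged={d.com}
lookup d.com: not in cache (expired or never inserted)

Answer: NXDOMAIN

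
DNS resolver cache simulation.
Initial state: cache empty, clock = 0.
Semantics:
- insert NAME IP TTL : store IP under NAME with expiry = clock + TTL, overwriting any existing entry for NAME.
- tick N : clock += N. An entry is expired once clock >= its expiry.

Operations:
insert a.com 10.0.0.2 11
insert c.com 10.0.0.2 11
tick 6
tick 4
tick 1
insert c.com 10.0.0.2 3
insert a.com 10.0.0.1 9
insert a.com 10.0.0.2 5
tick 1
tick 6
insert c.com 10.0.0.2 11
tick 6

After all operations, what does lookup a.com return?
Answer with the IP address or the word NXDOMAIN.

Op 1: insert a.com -> 10.0.0.2 (expiry=0+11=11). clock=0
Op 2: insert c.com -> 10.0.0.2 (expiry=0+11=11). clock=0
Op 3: tick 6 -> clock=6.
Op 4: tick 4 -> clock=10.
Op 5: tick 1 -> clock=11. purged={a.com,c.com}
Op 6: insert c.com -> 10.0.0.2 (expiry=11+3=14). clock=11
Op 7: insert a.com -> 10.0.0.1 (expiry=11+9=20). clock=11
Op 8: insert a.com -> 10.0.0.2 (expiry=11+5=16). clock=11
Op 9: tick 1 -> clock=12.
Op 10: tick 6 -> clock=18. purged={a.com,c.com}
Op 11: insert c.com -> 10.0.0.2 (expiry=18+11=29). clock=18
Op 12: tick 6 -> clock=24.
lookup a.com: not in cache (expired or never inserted)

Answer: NXDOMAIN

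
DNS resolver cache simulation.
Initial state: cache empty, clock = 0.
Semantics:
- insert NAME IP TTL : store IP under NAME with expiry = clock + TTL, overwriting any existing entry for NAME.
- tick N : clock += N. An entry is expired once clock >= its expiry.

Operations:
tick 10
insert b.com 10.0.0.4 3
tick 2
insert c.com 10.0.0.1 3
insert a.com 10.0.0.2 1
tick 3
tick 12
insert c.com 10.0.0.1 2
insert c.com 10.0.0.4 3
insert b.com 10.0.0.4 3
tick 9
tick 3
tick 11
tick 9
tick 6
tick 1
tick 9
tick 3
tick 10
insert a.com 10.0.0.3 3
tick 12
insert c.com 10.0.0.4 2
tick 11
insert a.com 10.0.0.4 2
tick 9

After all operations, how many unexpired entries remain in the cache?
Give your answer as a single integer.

Answer: 0

Derivation:
Op 1: tick 10 -> clock=10.
Op 2: insert b.com -> 10.0.0.4 (expiry=10+3=13). clock=10
Op 3: tick 2 -> clock=12.
Op 4: insert c.com -> 10.0.0.1 (expiry=12+3=15). clock=12
Op 5: insert a.com -> 10.0.0.2 (expiry=12+1=13). clock=12
Op 6: tick 3 -> clock=15. purged={a.com,b.com,c.com}
Op 7: tick 12 -> clock=27.
Op 8: insert c.com -> 10.0.0.1 (expiry=27+2=29). clock=27
Op 9: insert c.com -> 10.0.0.4 (expiry=27+3=30). clock=27
Op 10: insert b.com -> 10.0.0.4 (expiry=27+3=30). clock=27
Op 11: tick 9 -> clock=36. purged={b.com,c.com}
Op 12: tick 3 -> clock=39.
Op 13: tick 11 -> clock=50.
Op 14: tick 9 -> clock=59.
Op 15: tick 6 -> clock=65.
Op 16: tick 1 -> clock=66.
Op 17: tick 9 -> clock=75.
Op 18: tick 3 -> clock=78.
Op 19: tick 10 -> clock=88.
Op 20: insert a.com -> 10.0.0.3 (expiry=88+3=91). clock=88
Op 21: tick 12 -> clock=100. purged={a.com}
Op 22: insert c.com -> 10.0.0.4 (expiry=100+2=102). clock=100
Op 23: tick 11 -> clock=111. purged={c.com}
Op 24: insert a.com -> 10.0.0.4 (expiry=111+2=113). clock=111
Op 25: tick 9 -> clock=120. purged={a.com}
Final cache (unexpired): {} -> size=0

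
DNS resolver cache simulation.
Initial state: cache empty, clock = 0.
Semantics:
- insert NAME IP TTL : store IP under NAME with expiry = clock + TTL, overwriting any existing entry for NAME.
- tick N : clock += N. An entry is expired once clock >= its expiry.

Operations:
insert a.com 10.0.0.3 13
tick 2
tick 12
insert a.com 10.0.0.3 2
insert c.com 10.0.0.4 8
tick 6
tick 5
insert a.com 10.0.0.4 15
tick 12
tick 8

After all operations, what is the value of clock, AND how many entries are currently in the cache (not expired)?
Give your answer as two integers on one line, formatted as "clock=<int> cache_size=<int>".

Op 1: insert a.com -> 10.0.0.3 (expiry=0+13=13). clock=0
Op 2: tick 2 -> clock=2.
Op 3: tick 12 -> clock=14. purged={a.com}
Op 4: insert a.com -> 10.0.0.3 (expiry=14+2=16). clock=14
Op 5: insert c.com -> 10.0.0.4 (expiry=14+8=22). clock=14
Op 6: tick 6 -> clock=20. purged={a.com}
Op 7: tick 5 -> clock=25. purged={c.com}
Op 8: insert a.com -> 10.0.0.4 (expiry=25+15=40). clock=25
Op 9: tick 12 -> clock=37.
Op 10: tick 8 -> clock=45. purged={a.com}
Final clock = 45
Final cache (unexpired): {} -> size=0

Answer: clock=45 cache_size=0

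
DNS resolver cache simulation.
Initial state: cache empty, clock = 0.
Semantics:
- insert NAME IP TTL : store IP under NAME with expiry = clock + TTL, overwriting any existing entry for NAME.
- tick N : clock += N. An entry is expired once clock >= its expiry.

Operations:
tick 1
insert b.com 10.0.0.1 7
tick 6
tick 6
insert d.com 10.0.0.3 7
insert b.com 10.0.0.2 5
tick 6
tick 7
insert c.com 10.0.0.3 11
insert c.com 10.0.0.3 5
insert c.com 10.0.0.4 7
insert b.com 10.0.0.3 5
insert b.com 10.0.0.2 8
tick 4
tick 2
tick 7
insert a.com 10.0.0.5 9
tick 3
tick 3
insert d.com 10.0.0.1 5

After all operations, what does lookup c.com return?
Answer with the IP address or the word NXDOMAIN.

Answer: NXDOMAIN

Derivation:
Op 1: tick 1 -> clock=1.
Op 2: insert b.com -> 10.0.0.1 (expiry=1+7=8). clock=1
Op 3: tick 6 -> clock=7.
Op 4: tick 6 -> clock=13. purged={b.com}
Op 5: insert d.com -> 10.0.0.3 (expiry=13+7=20). clock=13
Op 6: insert b.com -> 10.0.0.2 (expiry=13+5=18). clock=13
Op 7: tick 6 -> clock=19. purged={b.com}
Op 8: tick 7 -> clock=26. purged={d.com}
Op 9: insert c.com -> 10.0.0.3 (expiry=26+11=37). clock=26
Op 10: insert c.com -> 10.0.0.3 (expiry=26+5=31). clock=26
Op 11: insert c.com -> 10.0.0.4 (expiry=26+7=33). clock=26
Op 12: insert b.com -> 10.0.0.3 (expiry=26+5=31). clock=26
Op 13: insert b.com -> 10.0.0.2 (expiry=26+8=34). clock=26
Op 14: tick 4 -> clock=30.
Op 15: tick 2 -> clock=32.
Op 16: tick 7 -> clock=39. purged={b.com,c.com}
Op 17: insert a.com -> 10.0.0.5 (expiry=39+9=48). clock=39
Op 18: tick 3 -> clock=42.
Op 19: tick 3 -> clock=45.
Op 20: insert d.com -> 10.0.0.1 (expiry=45+5=50). clock=45
lookup c.com: not in cache (expired or never inserted)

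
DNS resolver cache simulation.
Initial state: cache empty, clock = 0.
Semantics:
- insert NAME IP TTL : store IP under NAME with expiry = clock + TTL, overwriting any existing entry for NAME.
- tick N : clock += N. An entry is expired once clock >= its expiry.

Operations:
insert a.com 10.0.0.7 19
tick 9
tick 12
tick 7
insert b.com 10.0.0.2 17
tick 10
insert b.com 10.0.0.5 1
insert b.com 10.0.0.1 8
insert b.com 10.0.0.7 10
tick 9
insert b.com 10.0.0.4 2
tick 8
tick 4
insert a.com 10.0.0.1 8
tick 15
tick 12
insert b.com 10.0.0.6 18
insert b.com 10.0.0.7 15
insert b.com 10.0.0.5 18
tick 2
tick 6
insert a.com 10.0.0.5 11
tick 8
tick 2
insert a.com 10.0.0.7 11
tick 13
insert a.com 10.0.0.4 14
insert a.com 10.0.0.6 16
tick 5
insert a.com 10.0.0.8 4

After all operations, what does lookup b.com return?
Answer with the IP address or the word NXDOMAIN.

Op 1: insert a.com -> 10.0.0.7 (expiry=0+19=19). clock=0
Op 2: tick 9 -> clock=9.
Op 3: tick 12 -> clock=21. purged={a.com}
Op 4: tick 7 -> clock=28.
Op 5: insert b.com -> 10.0.0.2 (expiry=28+17=45). clock=28
Op 6: tick 10 -> clock=38.
Op 7: insert b.com -> 10.0.0.5 (expiry=38+1=39). clock=38
Op 8: insert b.com -> 10.0.0.1 (expiry=38+8=46). clock=38
Op 9: insert b.com -> 10.0.0.7 (expiry=38+10=48). clock=38
Op 10: tick 9 -> clock=47.
Op 11: insert b.com -> 10.0.0.4 (expiry=47+2=49). clock=47
Op 12: tick 8 -> clock=55. purged={b.com}
Op 13: tick 4 -> clock=59.
Op 14: insert a.com -> 10.0.0.1 (expiry=59+8=67). clock=59
Op 15: tick 15 -> clock=74. purged={a.com}
Op 16: tick 12 -> clock=86.
Op 17: insert b.com -> 10.0.0.6 (expiry=86+18=104). clock=86
Op 18: insert b.com -> 10.0.0.7 (expiry=86+15=101). clock=86
Op 19: insert b.com -> 10.0.0.5 (expiry=86+18=104). clock=86
Op 20: tick 2 -> clock=88.
Op 21: tick 6 -> clock=94.
Op 22: insert a.com -> 10.0.0.5 (expiry=94+11=105). clock=94
Op 23: tick 8 -> clock=102.
Op 24: tick 2 -> clock=104. purged={b.com}
Op 25: insert a.com -> 10.0.0.7 (expiry=104+11=115). clock=104
Op 26: tick 13 -> clock=117. purged={a.com}
Op 27: insert a.com -> 10.0.0.4 (expiry=117+14=131). clock=117
Op 28: insert a.com -> 10.0.0.6 (expiry=117+16=133). clock=117
Op 29: tick 5 -> clock=122.
Op 30: insert a.com -> 10.0.0.8 (expiry=122+4=126). clock=122
lookup b.com: not in cache (expired or never inserted)

Answer: NXDOMAIN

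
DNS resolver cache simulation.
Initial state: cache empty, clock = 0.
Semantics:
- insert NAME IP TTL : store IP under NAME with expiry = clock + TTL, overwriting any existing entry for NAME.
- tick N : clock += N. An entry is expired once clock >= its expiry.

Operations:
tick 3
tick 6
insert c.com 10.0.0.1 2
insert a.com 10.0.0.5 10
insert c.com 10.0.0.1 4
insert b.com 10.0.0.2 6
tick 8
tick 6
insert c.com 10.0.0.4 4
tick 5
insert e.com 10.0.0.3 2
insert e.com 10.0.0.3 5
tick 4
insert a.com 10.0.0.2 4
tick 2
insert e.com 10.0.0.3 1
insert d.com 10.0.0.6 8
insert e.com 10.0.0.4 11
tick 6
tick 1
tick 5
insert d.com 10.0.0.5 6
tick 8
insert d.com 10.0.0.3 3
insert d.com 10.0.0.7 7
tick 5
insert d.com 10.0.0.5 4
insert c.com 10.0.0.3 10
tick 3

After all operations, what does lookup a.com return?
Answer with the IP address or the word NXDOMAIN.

Answer: NXDOMAIN

Derivation:
Op 1: tick 3 -> clock=3.
Op 2: tick 6 -> clock=9.
Op 3: insert c.com -> 10.0.0.1 (expiry=9+2=11). clock=9
Op 4: insert a.com -> 10.0.0.5 (expiry=9+10=19). clock=9
Op 5: insert c.com -> 10.0.0.1 (expiry=9+4=13). clock=9
Op 6: insert b.com -> 10.0.0.2 (expiry=9+6=15). clock=9
Op 7: tick 8 -> clock=17. purged={b.com,c.com}
Op 8: tick 6 -> clock=23. purged={a.com}
Op 9: insert c.com -> 10.0.0.4 (expiry=23+4=27). clock=23
Op 10: tick 5 -> clock=28. purged={c.com}
Op 11: insert e.com -> 10.0.0.3 (expiry=28+2=30). clock=28
Op 12: insert e.com -> 10.0.0.3 (expiry=28+5=33). clock=28
Op 13: tick 4 -> clock=32.
Op 14: insert a.com -> 10.0.0.2 (expiry=32+4=36). clock=32
Op 15: tick 2 -> clock=34. purged={e.com}
Op 16: insert e.com -> 10.0.0.3 (expiry=34+1=35). clock=34
Op 17: insert d.com -> 10.0.0.6 (expiry=34+8=42). clock=34
Op 18: insert e.com -> 10.0.0.4 (expiry=34+11=45). clock=34
Op 19: tick 6 -> clock=40. purged={a.com}
Op 20: tick 1 -> clock=41.
Op 21: tick 5 -> clock=46. purged={d.com,e.com}
Op 22: insert d.com -> 10.0.0.5 (expiry=46+6=52). clock=46
Op 23: tick 8 -> clock=54. purged={d.com}
Op 24: insert d.com -> 10.0.0.3 (expiry=54+3=57). clock=54
Op 25: insert d.com -> 10.0.0.7 (expiry=54+7=61). clock=54
Op 26: tick 5 -> clock=59.
Op 27: insert d.com -> 10.0.0.5 (expiry=59+4=63). clock=59
Op 28: insert c.com -> 10.0.0.3 (expiry=59+10=69). clock=59
Op 29: tick 3 -> clock=62.
lookup a.com: not in cache (expired or never inserted)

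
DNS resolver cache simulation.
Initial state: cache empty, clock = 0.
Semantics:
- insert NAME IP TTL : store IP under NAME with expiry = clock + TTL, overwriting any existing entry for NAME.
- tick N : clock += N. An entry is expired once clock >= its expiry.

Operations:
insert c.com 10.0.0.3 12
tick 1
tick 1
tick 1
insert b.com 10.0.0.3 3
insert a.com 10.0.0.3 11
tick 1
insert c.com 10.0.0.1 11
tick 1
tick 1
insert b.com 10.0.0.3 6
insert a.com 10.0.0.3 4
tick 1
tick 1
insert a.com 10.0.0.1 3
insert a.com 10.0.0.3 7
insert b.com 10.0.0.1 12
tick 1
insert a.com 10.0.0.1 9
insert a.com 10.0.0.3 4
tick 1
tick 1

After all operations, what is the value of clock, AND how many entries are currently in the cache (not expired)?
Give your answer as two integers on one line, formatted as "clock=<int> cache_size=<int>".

Op 1: insert c.com -> 10.0.0.3 (expiry=0+12=12). clock=0
Op 2: tick 1 -> clock=1.
Op 3: tick 1 -> clock=2.
Op 4: tick 1 -> clock=3.
Op 5: insert b.com -> 10.0.0.3 (expiry=3+3=6). clock=3
Op 6: insert a.com -> 10.0.0.3 (expiry=3+11=14). clock=3
Op 7: tick 1 -> clock=4.
Op 8: insert c.com -> 10.0.0.1 (expiry=4+11=15). clock=4
Op 9: tick 1 -> clock=5.
Op 10: tick 1 -> clock=6. purged={b.com}
Op 11: insert b.com -> 10.0.0.3 (expiry=6+6=12). clock=6
Op 12: insert a.com -> 10.0.0.3 (expiry=6+4=10). clock=6
Op 13: tick 1 -> clock=7.
Op 14: tick 1 -> clock=8.
Op 15: insert a.com -> 10.0.0.1 (expiry=8+3=11). clock=8
Op 16: insert a.com -> 10.0.0.3 (expiry=8+7=15). clock=8
Op 17: insert b.com -> 10.0.0.1 (expiry=8+12=20). clock=8
Op 18: tick 1 -> clock=9.
Op 19: insert a.com -> 10.0.0.1 (expiry=9+9=18). clock=9
Op 20: insert a.com -> 10.0.0.3 (expiry=9+4=13). clock=9
Op 21: tick 1 -> clock=10.
Op 22: tick 1 -> clock=11.
Final clock = 11
Final cache (unexpired): {a.com,b.com,c.com} -> size=3

Answer: clock=11 cache_size=3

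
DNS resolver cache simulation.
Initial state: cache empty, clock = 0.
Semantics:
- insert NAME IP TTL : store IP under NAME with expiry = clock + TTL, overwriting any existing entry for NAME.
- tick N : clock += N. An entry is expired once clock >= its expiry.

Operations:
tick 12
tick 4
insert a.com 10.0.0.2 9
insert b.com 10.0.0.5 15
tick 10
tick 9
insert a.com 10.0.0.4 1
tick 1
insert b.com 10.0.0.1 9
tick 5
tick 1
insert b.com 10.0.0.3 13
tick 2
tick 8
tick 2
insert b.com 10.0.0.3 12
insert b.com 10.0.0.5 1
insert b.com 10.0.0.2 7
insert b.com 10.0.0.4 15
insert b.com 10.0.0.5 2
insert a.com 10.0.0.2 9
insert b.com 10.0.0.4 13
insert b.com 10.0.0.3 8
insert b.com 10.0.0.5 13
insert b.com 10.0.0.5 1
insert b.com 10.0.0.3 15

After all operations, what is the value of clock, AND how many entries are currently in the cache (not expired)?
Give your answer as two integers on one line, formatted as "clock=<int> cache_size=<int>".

Answer: clock=54 cache_size=2

Derivation:
Op 1: tick 12 -> clock=12.
Op 2: tick 4 -> clock=16.
Op 3: insert a.com -> 10.0.0.2 (expiry=16+9=25). clock=16
Op 4: insert b.com -> 10.0.0.5 (expiry=16+15=31). clock=16
Op 5: tick 10 -> clock=26. purged={a.com}
Op 6: tick 9 -> clock=35. purged={b.com}
Op 7: insert a.com -> 10.0.0.4 (expiry=35+1=36). clock=35
Op 8: tick 1 -> clock=36. purged={a.com}
Op 9: insert b.com -> 10.0.0.1 (expiry=36+9=45). clock=36
Op 10: tick 5 -> clock=41.
Op 11: tick 1 -> clock=42.
Op 12: insert b.com -> 10.0.0.3 (expiry=42+13=55). clock=42
Op 13: tick 2 -> clock=44.
Op 14: tick 8 -> clock=52.
Op 15: tick 2 -> clock=54.
Op 16: insert b.com -> 10.0.0.3 (expiry=54+12=66). clock=54
Op 17: insert b.com -> 10.0.0.5 (expiry=54+1=55). clock=54
Op 18: insert b.com -> 10.0.0.2 (expiry=54+7=61). clock=54
Op 19: insert b.com -> 10.0.0.4 (expiry=54+15=69). clock=54
Op 20: insert b.com -> 10.0.0.5 (expiry=54+2=56). clock=54
Op 21: insert a.com -> 10.0.0.2 (expiry=54+9=63). clock=54
Op 22: insert b.com -> 10.0.0.4 (expiry=54+13=67). clock=54
Op 23: insert b.com -> 10.0.0.3 (expiry=54+8=62). clock=54
Op 24: insert b.com -> 10.0.0.5 (expiry=54+13=67). clock=54
Op 25: insert b.com -> 10.0.0.5 (expiry=54+1=55). clock=54
Op 26: insert b.com -> 10.0.0.3 (expiry=54+15=69). clock=54
Final clock = 54
Final cache (unexpired): {a.com,b.com} -> size=2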